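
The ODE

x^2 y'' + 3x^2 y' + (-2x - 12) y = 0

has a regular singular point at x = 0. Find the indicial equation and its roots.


Divide by x^2 to reach normal form y'' + P_1(x) y' + P_2(x) y = 0 with P_1(x) = 3 and P_2(x) = -2/x - 12/x^2.
x = 0 is a singular point because the y-coefficient -2/x - 12/x^2 has a pole at x = 0.
It is a regular singular point because x P_1(x) = p(x) = 3x and x^2 P_2(x) = q(x) = -2x - 12 are polynomials, hence analytic at x = 0.
p(0) = 0,  q(0) = -12.
Indicial equation: r(r-1) + p(0) r + q(0) = 0, i.e. r^2 + (p(0) - 1) r + q(0) = 0, i.e. r^2 - 1 r - 12 = 0.
Discriminant: (-1)^2 - 4(-12) = 49, so r = (1 ± 7)/2.
Solving: r_1 = 4, r_2 = -3.

indicial: r^2 - 1 r - 12 = 0; roots r_1 = 4, r_2 = -3


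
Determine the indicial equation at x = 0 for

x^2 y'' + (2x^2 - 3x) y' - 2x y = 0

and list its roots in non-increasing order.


Divide by x^2 to reach normal form y'' + P_1(x) y' + P_2(x) y = 0 with P_1(x) = 2 - 3/x and P_2(x) = -2/x.
x = 0 is a singular point because the y'-coefficient 2 - 3/x has a pole at x = 0 and the y-coefficient -2/x has a pole at x = 0.
It is a regular singular point because x P_1(x) = p(x) = 2x - 3 and x^2 P_2(x) = q(x) = -2x are polynomials, hence analytic at x = 0.
p(0) = -3,  q(0) = 0.
Indicial equation: r(r-1) + p(0) r + q(0) = 0, i.e. r^2 + (p(0) - 1) r + q(0) = 0, i.e. r^2 - 4 r = 0.
Discriminant: (-4)^2 - 4(0) = 16, so r = (4 ± 4)/2.
Solving: r_1 = 4, r_2 = 0.

indicial: r^2 - 4 r = 0; roots r_1 = 4, r_2 = 0


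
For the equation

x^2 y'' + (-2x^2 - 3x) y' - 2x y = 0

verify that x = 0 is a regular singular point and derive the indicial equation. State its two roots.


Divide by x^2 to reach normal form y'' + P_1(x) y' + P_2(x) y = 0 with P_1(x) = -2 - 3/x and P_2(x) = -2/x.
x = 0 is a singular point because the y'-coefficient -2 - 3/x has a pole at x = 0 and the y-coefficient -2/x has a pole at x = 0.
It is a regular singular point because x P_1(x) = p(x) = -2x - 3 and x^2 P_2(x) = q(x) = -2x are polynomials, hence analytic at x = 0.
p(0) = -3,  q(0) = 0.
Indicial equation: r(r-1) + p(0) r + q(0) = 0, i.e. r^2 + (p(0) - 1) r + q(0) = 0, i.e. r^2 - 4 r = 0.
Discriminant: (-4)^2 - 4(0) = 16, so r = (4 ± 4)/2.
Solving: r_1 = 4, r_2 = 0.

indicial: r^2 - 4 r = 0; roots r_1 = 4, r_2 = 0


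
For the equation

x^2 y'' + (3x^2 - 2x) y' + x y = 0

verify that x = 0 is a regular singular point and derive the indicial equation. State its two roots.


Divide by x^2 to reach normal form y'' + P_1(x) y' + P_2(x) y = 0 with P_1(x) = 3 - 2/x and P_2(x) = 1/x.
x = 0 is a singular point because the y'-coefficient 3 - 2/x has a pole at x = 0 and the y-coefficient 1/x has a pole at x = 0.
It is a regular singular point because x P_1(x) = p(x) = 3x - 2 and x^2 P_2(x) = q(x) = x are polynomials, hence analytic at x = 0.
p(0) = -2,  q(0) = 0.
Indicial equation: r(r-1) + p(0) r + q(0) = 0, i.e. r^2 + (p(0) - 1) r + q(0) = 0, i.e. r^2 - 3 r = 0.
Discriminant: (-3)^2 - 4(0) = 9, so r = (3 ± 3)/2.
Solving: r_1 = 3, r_2 = 0.

indicial: r^2 - 3 r = 0; roots r_1 = 3, r_2 = 0


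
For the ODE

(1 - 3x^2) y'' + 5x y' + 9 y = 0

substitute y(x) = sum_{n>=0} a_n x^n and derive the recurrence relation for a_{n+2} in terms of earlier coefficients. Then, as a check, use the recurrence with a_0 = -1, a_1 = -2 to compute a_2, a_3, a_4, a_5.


Substitute y = sum_n a_n x^n.
(1 - 3 x^2) y'' contributes (n+2)(n+1) a_{n+2} - 3 n(n-1) a_n at x^n.
5 x y'(x) contributes 5 n a_n at x^n.
9 y(x) contributes 9 a_n at x^n.
Matching x^n: (n+2)(n+1) a_{n+2} + (-3 n(n-1) + 5 n + 9) a_n = 0.
Thus a_{n+2} = (3 n(n-1) - 5 n - 9) / ((n+1)(n+2)) * a_n.

Check with a_0 = -1, a_1 = -2 (apply the recurrence for n = 0, 1, 2, 3): a_0 = -1, a_1 = -2, a_2 = 9/2, a_3 = 14/3, a_4 = -39/8, a_5 = -7/5.

a_(n+2) = (3 n(n-1) - 5 n - 9) / ((n+1)(n+2)) * a_n; check: a_0 = -1, a_1 = -2, a_2 = 9/2, a_3 = 14/3, a_4 = -39/8, a_5 = -7/5


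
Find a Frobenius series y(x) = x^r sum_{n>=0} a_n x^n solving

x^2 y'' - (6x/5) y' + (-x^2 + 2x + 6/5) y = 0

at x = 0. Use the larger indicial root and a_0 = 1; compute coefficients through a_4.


Write in Frobenius form y'' + (p(x)/x) y' + (q(x)/x^2) y = 0:
  p(x) = -6/5,  q(x) = -x^2 + 2x + 6/5.
Indicial equation: r(r-1) + (-6/5) r + (6/5) = 0 -> roots r_1 = 6/5, r_2 = 1.
Take r = r_1 = 6/5. Let y(x) = x^r sum_{n>=0} a_n x^n with a_0 = 1.
Substitute y = x^r sum a_n x^n and match x^{r+n}. The recurrence is
  D(n) a_n + 2 a_{n-1} - 1 a_{n-2} = 0,  where D(n) = (r+n)(r+n-1) + (-6/5)(r+n) + (6/5).
  a_n = [-2 a_{n-1} + 1 a_{n-2}] / D(n).
Since the indicial polynomial factors as (r - r_1)(r - r_2), D(n) = (r_1 + n - r_1)(r_1 + n - r_2) = n(n + 1/5).
Evaluating step by step (a_0 = 1):
  n = 1: D(1) = 1(1 + 1/5) = 6/5; numerator = -2(1) = -2; a_1 = (-2)/(6/5) = -5/3
  n = 2: D(2) = 2(2 + 1/5) = 22/5; numerator = -2(-5/3) + 1(1) = 13/3; a_2 = (13/3)/(22/5) = 65/66
  n = 3: D(3) = 3(3 + 1/5) = 48/5; numerator = -2(65/66) + 1(-5/3) = -40/11; a_3 = (-40/11)/(48/5) = -25/66
  n = 4: D(4) = 4(4 + 1/5) = 84/5; numerator = -2(-25/66) + 1(65/66) = 115/66; a_4 = (115/66)/(84/5) = 575/5544

r = 6/5; a_0 = 1; a_1 = -5/3; a_2 = 65/66; a_3 = -25/66; a_4 = 575/5544


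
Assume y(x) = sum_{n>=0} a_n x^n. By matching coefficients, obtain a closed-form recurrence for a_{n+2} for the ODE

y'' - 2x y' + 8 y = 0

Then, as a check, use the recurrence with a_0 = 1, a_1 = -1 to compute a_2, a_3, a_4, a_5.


Substitute y = sum_n a_n x^n.
y''(x) has coefficient (n+2)(n+1) a_{n+2} at x^n;
-2 x y'(x) has coefficient -2 n a_n at x^n (shift);
8 y(x) has coefficient 8 a_n at x^n.
Matching x^n: (n+2)(n+1) a_{n+2} + (-2n + 8) a_n = 0.
Thus a_{n+2} = (2n - 8) / ((n+1)(n+2)) * a_n.

Check with a_0 = 1, a_1 = -1 (apply the recurrence for n = 0, 1, 2, 3): a_0 = 1, a_1 = -1, a_2 = -4, a_3 = 1, a_4 = 4/3, a_5 = -1/10.

a_(n+2) = (2n - 8) / ((n+1)(n+2)) * a_n; check: a_0 = 1, a_1 = -1, a_2 = -4, a_3 = 1, a_4 = 4/3, a_5 = -1/10


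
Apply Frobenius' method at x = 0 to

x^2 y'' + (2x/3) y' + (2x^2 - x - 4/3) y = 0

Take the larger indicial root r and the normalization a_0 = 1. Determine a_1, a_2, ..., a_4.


Write in Frobenius form y'' + (p(x)/x) y' + (q(x)/x^2) y = 0:
  p(x) = 2/3,  q(x) = 2x^2 - x - 4/3.
Indicial equation: r(r-1) + (2/3) r + (-4/3) = 0 -> roots r_1 = 4/3, r_2 = -1.
Take r = r_1 = 4/3. Let y(x) = x^r sum_{n>=0} a_n x^n with a_0 = 1.
Substitute y = x^r sum a_n x^n and match x^{r+n}. The recurrence is
  D(n) a_n - 1 a_{n-1} + 2 a_{n-2} = 0,  where D(n) = (r+n)(r+n-1) + (2/3)(r+n) + (-4/3).
  a_n = [1 a_{n-1} - 2 a_{n-2}] / D(n).
Since the indicial polynomial factors as (r - r_1)(r - r_2), D(n) = (r_1 + n - r_1)(r_1 + n - r_2) = n(n + 7/3).
Evaluating step by step (a_0 = 1):
  n = 1: D(1) = 1(1 + 7/3) = 10/3; numerator = 1(1) = 1; a_1 = (1)/(10/3) = 3/10
  n = 2: D(2) = 2(2 + 7/3) = 26/3; numerator = 1(3/10) - 2(1) = -17/10; a_2 = (-17/10)/(26/3) = -51/260
  n = 3: D(3) = 3(3 + 7/3) = 16; numerator = 1(-51/260) - 2(3/10) = -207/260; a_3 = (-207/260)/(16) = -207/4160
  n = 4: D(4) = 4(4 + 7/3) = 76/3; numerator = 1(-207/4160) - 2(-51/260) = 285/832; a_4 = (285/832)/(76/3) = 45/3328

r = 4/3; a_0 = 1; a_1 = 3/10; a_2 = -51/260; a_3 = -207/4160; a_4 = 45/3328


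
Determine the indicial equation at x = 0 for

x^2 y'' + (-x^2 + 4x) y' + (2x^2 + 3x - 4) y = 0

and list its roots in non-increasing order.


Divide by x^2 to reach normal form y'' + P_1(x) y' + P_2(x) y = 0 with P_1(x) = -1 + 4/x and P_2(x) = 2 + 3/x - 4/x^2.
x = 0 is a singular point because the y'-coefficient -1 + 4/x has a pole at x = 0 and the y-coefficient 2 + 3/x - 4/x^2 has a pole at x = 0.
It is a regular singular point because x P_1(x) = p(x) = 4 - x and x^2 P_2(x) = q(x) = 2x^2 + 3x - 4 are polynomials, hence analytic at x = 0.
p(0) = 4,  q(0) = -4.
Indicial equation: r(r-1) + p(0) r + q(0) = 0, i.e. r^2 + (p(0) - 1) r + q(0) = 0, i.e. r^2 + 3 r - 4 = 0.
Discriminant: (3)^2 - 4(-4) = 25, so r = (-3 ± 5)/2.
Solving: r_1 = 1, r_2 = -4.

indicial: r^2 + 3 r - 4 = 0; roots r_1 = 1, r_2 = -4


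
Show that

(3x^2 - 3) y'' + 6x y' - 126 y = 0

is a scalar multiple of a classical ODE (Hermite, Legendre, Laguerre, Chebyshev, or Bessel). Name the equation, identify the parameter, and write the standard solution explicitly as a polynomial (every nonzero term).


All three coefficients share the factor -3; dividing through by -3 gives  (1 - x^2) y'' - 2x y' + 42 y = 0.
This matches the Legendre equation (1 - x^2) y'' - 2x y' + n(n+1) y = 0 (note the -2x y' term) with n(n+1) = 42, so n = 6; the polynomial solution is P_6(x).
With y = sum_k a_k x^k, matching x^k gives (k+2)(k+1) a_{k+2} = [k(k+1) - n(n+1)] a_k = (k - 6)(k + 7) a_k. The right side vanishes at k = 6, so the series with the parity of 6 terminates at degree 6.
Standard normalization (P_n(1) = 1): leading coefficient (2n)!/(2^n (n!)^2) = 479001600/(64*518400) = 231/16, so a_6 = 231/16. Work downward with a_k = (k+1)(k+2) a_{k+2} / ((k - 6)(k + 7)):
  a_4 = (5)(6)(231/16) / ((4 - 6)(4 + 7)) = (3465/8)/(-22) = -315/16
  a_2 = (3)(4)(-315/16) / ((2 - 6)(2 + 7)) = (-945/4)/(-36) = 105/16
  a_0 = (1)(2)(105/16) / ((0 - 6)(0 + 7)) = (105/8)/(-42) = -5/16
Hence P_6(x) = 231 x^6/16 - 315 x^4/16 + 105 x^2/16 - 5/16.

P_6(x); series = 231 x^6/16 - 315 x^4/16 + 105 x^2/16 - 5/16


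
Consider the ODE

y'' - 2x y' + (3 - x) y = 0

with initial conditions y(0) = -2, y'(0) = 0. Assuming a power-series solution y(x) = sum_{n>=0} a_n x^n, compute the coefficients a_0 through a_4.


Ansatz: y(x) = sum_{n>=0} a_n x^n, so y'(x) = sum_{n>=1} n a_n x^(n-1) and y''(x) = sum_{n>=2} n(n-1) a_n x^(n-2).
Substitute into P(x) y'' + Q(x) y' + R(x) y = 0 with P(x) = 1, Q(x) = -2x, R(x) = 3 - x, and match powers of x.
Initial conditions: a_0 = -2, a_1 = 0.
Setting the coefficient of each power of x to zero and solving order by order (substituting the coefficients already found):
  x^0: 2 a_2 + 3 a_0 = 0  ->  2 a_2 = -3 a_0 = 6  ->  a_2 = 3
  x^1: 6 a_3 + a_1 - a_0 = 0  ->  6 a_3 = -a_1 + a_0 = -2  ->  a_3 = -1/3
  x^2: 12 a_4 - a_2 - a_1 = 0  ->  12 a_4 = a_2 + a_1 = 3  ->  a_4 = 1/4
Truncated series: y(x) = -2 + 3 x^2 - (1/3) x^3 + (1/4) x^4 + O(x^5).

a_0 = -2; a_1 = 0; a_2 = 3; a_3 = -1/3; a_4 = 1/4


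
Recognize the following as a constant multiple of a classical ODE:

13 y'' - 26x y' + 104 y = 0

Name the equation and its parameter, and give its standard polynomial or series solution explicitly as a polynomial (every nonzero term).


All three coefficients share the factor 13; dividing through by 13 gives  y'' - 2x y' + 8 y = 0.
This matches the Hermite equation y'' - 2x y' + 2n y = 0 with 2n = 8, so n = 4; the polynomial solution is H_4(x).
With y = sum_k a_k x^k, matching x^k gives (k+2)(k+1) a_{k+2} = 2(k - n) a_k = 2(k - 4) a_k. The right side vanishes at k = 4, so the series with the parity of 4 terminates at degree 4.
Standard normalization: leading coefficient of H_n is 2^n, so a_4 = 2^4 = 16. Work downward with a_k = (k+1)(k+2) a_{k+2} / (2(k - n)):
  a_2 = (3)(4)(16) / (2(2 - 4)) = 192/(-4) = -48
  a_0 = (1)(2)(-48) / (2(0 - 4)) = -96/(-8) = 12
Hence H_4(x) = 16 x^4 - 48 x^2 + 12.

H_4(x); series = 16 x^4 - 48 x^2 + 12


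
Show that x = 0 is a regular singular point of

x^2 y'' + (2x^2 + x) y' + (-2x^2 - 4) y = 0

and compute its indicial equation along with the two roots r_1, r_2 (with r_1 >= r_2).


Divide by x^2 to reach normal form y'' + P_1(x) y' + P_2(x) y = 0 with P_1(x) = 2 + 1/x and P_2(x) = -2 - 4/x^2.
x = 0 is a singular point because the y'-coefficient 2 + 1/x has a pole at x = 0 and the y-coefficient -2 - 4/x^2 has a pole at x = 0.
It is a regular singular point because x P_1(x) = p(x) = 2x + 1 and x^2 P_2(x) = q(x) = -2x^2 - 4 are polynomials, hence analytic at x = 0.
p(0) = 1,  q(0) = -4.
Indicial equation: r(r-1) + p(0) r + q(0) = 0, i.e. r^2 + (p(0) - 1) r + q(0) = 0, i.e. r^2 - 4 = 0.
Discriminant: (0)^2 - 4(-4) = 16, so r = (0 ± 4)/2.
Solving: r_1 = 2, r_2 = -2.

indicial: r^2 - 4 = 0; roots r_1 = 2, r_2 = -2


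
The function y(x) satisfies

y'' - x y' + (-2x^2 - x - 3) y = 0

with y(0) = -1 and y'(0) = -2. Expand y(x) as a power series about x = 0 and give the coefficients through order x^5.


Ansatz: y(x) = sum_{n>=0} a_n x^n, so y'(x) = sum_{n>=1} n a_n x^(n-1) and y''(x) = sum_{n>=2} n(n-1) a_n x^(n-2).
Substitute into P(x) y'' + Q(x) y' + R(x) y = 0 with P(x) = 1, Q(x) = -x, R(x) = -2x^2 - x - 3, and match powers of x.
Initial conditions: a_0 = -1, a_1 = -2.
Setting the coefficient of each power of x to zero and solving order by order (substituting the coefficients already found):
  x^0: 2 a_2 - 3 a_0 = 0  ->  2 a_2 = 3 a_0 = -3  ->  a_2 = -3/2
  x^1: 6 a_3 - 4 a_1 - a_0 = 0  ->  6 a_3 = 4 a_1 + a_0 = -9  ->  a_3 = -3/2
  x^2: 12 a_4 - 5 a_2 - a_1 - 2 a_0 = 0  ->  12 a_4 = 5 a_2 + a_1 + 2 a_0 = -23/2  ->  a_4 = -23/24
  x^3: 20 a_5 - 6 a_3 - a_2 - 2 a_1 = 0  ->  20 a_5 = 6 a_3 + a_2 + 2 a_1 = -29/2  ->  a_5 = -29/40
Truncated series: y(x) = -1 - 2 x - (3/2) x^2 - (3/2) x^3 - (23/24) x^4 - (29/40) x^5 + O(x^6).

a_0 = -1; a_1 = -2; a_2 = -3/2; a_3 = -3/2; a_4 = -23/24; a_5 = -29/40


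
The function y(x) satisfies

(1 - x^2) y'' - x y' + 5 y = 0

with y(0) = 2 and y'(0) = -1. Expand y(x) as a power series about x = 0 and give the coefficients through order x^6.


Ansatz: y(x) = sum_{n>=0} a_n x^n, so y'(x) = sum_{n>=1} n a_n x^(n-1) and y''(x) = sum_{n>=2} n(n-1) a_n x^(n-2).
Substitute into P(x) y'' + Q(x) y' + R(x) y = 0 with P(x) = 1 - x^2, Q(x) = -x, R(x) = 5, and match powers of x.
Initial conditions: a_0 = 2, a_1 = -1.
Setting the coefficient of each power of x to zero and solving order by order (substituting the coefficients already found):
  x^0: 2 a_2 + 5 a_0 = 0  ->  2 a_2 = -5 a_0 = -10  ->  a_2 = -5
  x^1: 6 a_3 + 4 a_1 = 0  ->  6 a_3 = -4 a_1 = 4  ->  a_3 = 2/3
  x^2: 12 a_4 + a_2 = 0  ->  12 a_4 = -a_2 = 5  ->  a_4 = 5/12
  x^3: 20 a_5 - 4 a_3 = 0  ->  20 a_5 = 4 a_3 = 8/3  ->  a_5 = 2/15
  x^4: 30 a_6 - 11 a_4 = 0  ->  30 a_6 = 11 a_4 = 55/12  ->  a_6 = 11/72
Truncated series: y(x) = 2 - x - 5 x^2 + (2/3) x^3 + (5/12) x^4 + (2/15) x^5 + (11/72) x^6 + O(x^7).

a_0 = 2; a_1 = -1; a_2 = -5; a_3 = 2/3; a_4 = 5/12; a_5 = 2/15; a_6 = 11/72


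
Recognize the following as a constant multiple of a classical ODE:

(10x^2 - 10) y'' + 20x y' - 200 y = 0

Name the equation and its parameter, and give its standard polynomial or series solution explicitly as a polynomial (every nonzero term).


All three coefficients share the factor -10; dividing through by -10 gives  (1 - x^2) y'' - 2x y' + 20 y = 0.
This matches the Legendre equation (1 - x^2) y'' - 2x y' + n(n+1) y = 0 (note the -2x y' term) with n(n+1) = 20, so n = 4; the polynomial solution is P_4(x).
With y = sum_k a_k x^k, matching x^k gives (k+2)(k+1) a_{k+2} = [k(k+1) - n(n+1)] a_k = (k - 4)(k + 5) a_k. The right side vanishes at k = 4, so the series with the parity of 4 terminates at degree 4.
Standard normalization (P_n(1) = 1): leading coefficient (2n)!/(2^n (n!)^2) = 40320/(16*576) = 35/8, so a_4 = 35/8. Work downward with a_k = (k+1)(k+2) a_{k+2} / ((k - 4)(k + 5)):
  a_2 = (3)(4)(35/8) / ((2 - 4)(2 + 5)) = (105/2)/(-14) = -15/4
  a_0 = (1)(2)(-15/4) / ((0 - 4)(0 + 5)) = (-15/2)/(-20) = 3/8
Hence P_4(x) = 35 x^4/8 - 15 x^2/4 + 3/8.

P_4(x); series = 35 x^4/8 - 15 x^2/4 + 3/8


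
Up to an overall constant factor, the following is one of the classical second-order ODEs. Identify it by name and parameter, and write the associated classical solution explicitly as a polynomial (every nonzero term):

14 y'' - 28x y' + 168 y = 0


All three coefficients share the factor 14; dividing through by 14 gives  y'' - 2x y' + 12 y = 0.
This matches the Hermite equation y'' - 2x y' + 2n y = 0 with 2n = 12, so n = 6; the polynomial solution is H_6(x).
With y = sum_k a_k x^k, matching x^k gives (k+2)(k+1) a_{k+2} = 2(k - n) a_k = 2(k - 6) a_k. The right side vanishes at k = 6, so the series with the parity of 6 terminates at degree 6.
Standard normalization: leading coefficient of H_n is 2^n, so a_6 = 2^6 = 64. Work downward with a_k = (k+1)(k+2) a_{k+2} / (2(k - n)):
  a_4 = (5)(6)(64) / (2(4 - 6)) = 1920/(-4) = -480
  a_2 = (3)(4)(-480) / (2(2 - 6)) = -5760/(-8) = 720
  a_0 = (1)(2)(720) / (2(0 - 6)) = 1440/(-12) = -120
Hence H_6(x) = 64 x^6 - 480 x^4 + 720 x^2 - 120.

H_6(x); series = 64 x^6 - 480 x^4 + 720 x^2 - 120


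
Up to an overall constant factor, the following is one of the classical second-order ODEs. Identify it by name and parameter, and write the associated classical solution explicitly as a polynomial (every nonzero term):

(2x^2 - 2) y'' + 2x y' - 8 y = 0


All three coefficients share the factor -2; dividing through by -2 gives  (1 - x^2) y'' - x y' + 4 y = 0.
This matches the Chebyshev equation (1 - x^2) y'' - x y' + n^2 y = 0 (note the -x y' term, not -2x y') with n^2 = 4, so n = 2; the polynomial solution is T_2(x).
With y = sum_k a_k x^k, matching x^k gives (k+2)(k+1) a_{k+2} = (k^2 - n^2) a_k = (k - 2)(k + 2) a_k. The right side vanishes at k = 2, so the series with the parity of 2 terminates at degree 2.
Standard normalization: leading coefficient of T_n is 2^(n-1), so a_2 = 2^1 = 2. Work downward with a_k = (k+1)(k+2) a_{k+2} / ((k - 2)(k + 2)):
  a_0 = (1)(2)(2) / ((0 - 2)(0 + 2)) = 4/(-4) = -1
Hence T_2(x) = 2 x^2 - 1.

T_2(x); series = 2 x^2 - 1


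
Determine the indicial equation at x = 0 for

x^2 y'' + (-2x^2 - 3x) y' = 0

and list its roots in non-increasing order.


Divide by x^2 to reach normal form y'' + P_1(x) y' + P_2(x) y = 0 with P_1(x) = -2 - 3/x and P_2(x) = 0.
x = 0 is a singular point because the y'-coefficient -2 - 3/x has a pole at x = 0.
It is a regular singular point because x P_1(x) = p(x) = -2x - 3 and x^2 P_2(x) = q(x) = 0 are polynomials, hence analytic at x = 0.
p(0) = -3,  q(0) = 0.
Indicial equation: r(r-1) + p(0) r + q(0) = 0, i.e. r^2 + (p(0) - 1) r + q(0) = 0, i.e. r^2 - 4 r = 0.
Discriminant: (-4)^2 - 4(0) = 16, so r = (4 ± 4)/2.
Solving: r_1 = 4, r_2 = 0.

indicial: r^2 - 4 r = 0; roots r_1 = 4, r_2 = 0


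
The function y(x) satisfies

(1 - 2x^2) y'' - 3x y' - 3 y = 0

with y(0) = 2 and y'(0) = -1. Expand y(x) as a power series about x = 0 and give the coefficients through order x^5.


Ansatz: y(x) = sum_{n>=0} a_n x^n, so y'(x) = sum_{n>=1} n a_n x^(n-1) and y''(x) = sum_{n>=2} n(n-1) a_n x^(n-2).
Substitute into P(x) y'' + Q(x) y' + R(x) y = 0 with P(x) = 1 - 2x^2, Q(x) = -3x, R(x) = -3, and match powers of x.
Initial conditions: a_0 = 2, a_1 = -1.
Setting the coefficient of each power of x to zero and solving order by order (substituting the coefficients already found):
  x^0: 2 a_2 - 3 a_0 = 0  ->  2 a_2 = 3 a_0 = 6  ->  a_2 = 3
  x^1: 6 a_3 - 6 a_1 = 0  ->  6 a_3 = 6 a_1 = -6  ->  a_3 = -1
  x^2: 12 a_4 - 13 a_2 = 0  ->  12 a_4 = 13 a_2 = 39  ->  a_4 = 13/4
  x^3: 20 a_5 - 24 a_3 = 0  ->  20 a_5 = 24 a_3 = -24  ->  a_5 = -6/5
Truncated series: y(x) = 2 - x + 3 x^2 - x^3 + (13/4) x^4 - (6/5) x^5 + O(x^6).

a_0 = 2; a_1 = -1; a_2 = 3; a_3 = -1; a_4 = 13/4; a_5 = -6/5


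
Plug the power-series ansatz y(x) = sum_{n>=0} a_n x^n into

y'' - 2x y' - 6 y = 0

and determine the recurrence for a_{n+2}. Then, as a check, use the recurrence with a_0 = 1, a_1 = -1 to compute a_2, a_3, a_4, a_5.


Substitute y = sum_n a_n x^n.
y''(x) has coefficient (n+2)(n+1) a_{n+2} at x^n;
-2 x y'(x) has coefficient -2 n a_n at x^n (shift);
-6 y(x) has coefficient -6 a_n at x^n.
Matching x^n: (n+2)(n+1) a_{n+2} + (-2n - 6) a_n = 0.
Thus a_{n+2} = (2n + 6) / ((n+1)(n+2)) * a_n.

Check with a_0 = 1, a_1 = -1 (apply the recurrence for n = 0, 1, 2, 3): a_0 = 1, a_1 = -1, a_2 = 3, a_3 = -4/3, a_4 = 5/2, a_5 = -4/5.

a_(n+2) = (2n + 6) / ((n+1)(n+2)) * a_n; check: a_0 = 1, a_1 = -1, a_2 = 3, a_3 = -4/3, a_4 = 5/2, a_5 = -4/5


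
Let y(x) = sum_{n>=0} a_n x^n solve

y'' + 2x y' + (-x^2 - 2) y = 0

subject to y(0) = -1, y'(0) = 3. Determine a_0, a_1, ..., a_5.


Ansatz: y(x) = sum_{n>=0} a_n x^n, so y'(x) = sum_{n>=1} n a_n x^(n-1) and y''(x) = sum_{n>=2} n(n-1) a_n x^(n-2).
Substitute into P(x) y'' + Q(x) y' + R(x) y = 0 with P(x) = 1, Q(x) = 2x, R(x) = -x^2 - 2, and match powers of x.
Initial conditions: a_0 = -1, a_1 = 3.
Setting the coefficient of each power of x to zero and solving order by order (substituting the coefficients already found):
  x^0: 2 a_2 - 2 a_0 = 0  ->  2 a_2 = 2 a_0 = -2  ->  a_2 = -1
  x^1: 6 a_3 = 0  ->  a_3 = 0
  x^2: 12 a_4 + 2 a_2 - a_0 = 0  ->  12 a_4 = -2 a_2 + a_0 = 1  ->  a_4 = 1/12
  x^3: 20 a_5 + 4 a_3 - a_1 = 0  ->  20 a_5 = -4 a_3 + a_1 = 3  ->  a_5 = 3/20
Truncated series: y(x) = -1 + 3 x - x^2 + (1/12) x^4 + (3/20) x^5 + O(x^6).

a_0 = -1; a_1 = 3; a_2 = -1; a_3 = 0; a_4 = 1/12; a_5 = 3/20


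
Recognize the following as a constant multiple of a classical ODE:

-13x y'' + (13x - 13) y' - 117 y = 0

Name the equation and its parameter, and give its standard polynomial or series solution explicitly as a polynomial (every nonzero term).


All three coefficients share the factor -13; dividing through by -13 gives  x y'' + (1 - x) y' + 9 y = 0.
This matches the Laguerre equation x y'' + (1 - x) y' + n y = 0 with n = 9; the polynomial solution is L_9(x).
With y = sum_k a_k x^k, matching x^k gives (k+1)k a_{k+1} + (k+1) a_{k+1} - k a_k + n a_k = 0, i.e. (k+1)^2 a_{k+1} = (k - n) a_k = (k - 9) a_k. The right side vanishes at k = 9, so the series terminates at degree 9.
Standard normalization L_n(0) = 1 gives a_0 = 1. Work upward with a_{k+1} = (k - 9) a_k / (k+1)^2:
  a_1 = (0 - 9)(1) / 1^2 = -9/1 = -9
  a_2 = (1 - 9)(-9) / 2^2 = 72/4 = 18
  a_3 = (2 - 9)(18) / 3^2 = -126/9 = -14
  a_4 = (3 - 9)(-14) / 4^2 = 84/16 = 21/4
  a_5 = (4 - 9)(21/4) / 5^2 = (-105/4)/25 = -21/20
  a_6 = (5 - 9)(-21/20) / 6^2 = (21/5)/36 = 7/60
  a_7 = (6 - 9)(7/60) / 7^2 = (-7/20)/49 = -1/140
  a_8 = (7 - 9)(-1/140) / 8^2 = (1/70)/64 = 1/4480
  a_9 = (8 - 9)(1/4480) / 9^2 = (-1/4480)/81 = -1/362880
Hence L_9(x) = -x^9/362880 + x^8/4480 - x^7/140 + 7 x^6/60 - 21 x^5/20 + 21 x^4/4 - 14 x^3 + 18 x^2 - 9 x + 1.

L_9(x); series = -x^9/362880 + x^8/4480 - x^7/140 + 7 x^6/60 - 21 x^5/20 + 21 x^4/4 - 14 x^3 + 18 x^2 - 9 x + 1


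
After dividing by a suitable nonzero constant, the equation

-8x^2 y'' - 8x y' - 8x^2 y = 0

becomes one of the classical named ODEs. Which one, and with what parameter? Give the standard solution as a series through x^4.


All three coefficients share the factor -8; dividing through by -8 gives  x^2 y'' + x y' + x^2 y = 0.
This matches the Bessel equation x^2 y'' + x y' + (x^2 - nu^2) y = 0 with nu^2 = 0, so nu = 0; the solution bounded at x = 0 is J_0(x).
Frobenius at x = 0: indicial roots ±nu; for r = nu the recurrence k(k + 2nu) c_k = -c_{k-2} gives the standard series J_nu(x) = sum_{k>=0} (-1)^k / (k! (k+nu)!) (x/2)^(2k+nu). Evaluate the first 3 terms:
  k = 0: (-1)^0 / (0! * 0! * 2^0) x^0 = 1/(1*1*1) x^0 = (1) x^0
  k = 1: (-1)^1 / (1! * 1! * 2^2) x^2 = -1/(1*1*4) x^2 = (-1/4) x^2
  k = 2: (-1)^2 / (2! * 2! * 2^4) x^4 = 1/(2*2*16) x^4 = (1/64) x^4
Hence J_0(x) = x^4/64 - x^2/4 + 1 + ....

J_0(x); series = x^4/64 - x^2/4 + 1


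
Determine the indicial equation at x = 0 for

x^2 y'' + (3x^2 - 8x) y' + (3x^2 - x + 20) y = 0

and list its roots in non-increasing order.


Divide by x^2 to reach normal form y'' + P_1(x) y' + P_2(x) y = 0 with P_1(x) = 3 - 8/x and P_2(x) = 3 - 1/x + 20/x^2.
x = 0 is a singular point because the y'-coefficient 3 - 8/x has a pole at x = 0 and the y-coefficient 3 - 1/x + 20/x^2 has a pole at x = 0.
It is a regular singular point because x P_1(x) = p(x) = 3x - 8 and x^2 P_2(x) = q(x) = 3x^2 - x + 20 are polynomials, hence analytic at x = 0.
p(0) = -8,  q(0) = 20.
Indicial equation: r(r-1) + p(0) r + q(0) = 0, i.e. r^2 + (p(0) - 1) r + q(0) = 0, i.e. r^2 - 9 r + 20 = 0.
Discriminant: (-9)^2 - 4(20) = 1, so r = (9 ± 1)/2.
Solving: r_1 = 5, r_2 = 4.

indicial: r^2 - 9 r + 20 = 0; roots r_1 = 5, r_2 = 4


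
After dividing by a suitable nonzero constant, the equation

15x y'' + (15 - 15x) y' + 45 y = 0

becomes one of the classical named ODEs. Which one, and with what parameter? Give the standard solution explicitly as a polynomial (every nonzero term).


All three coefficients share the factor 15; dividing through by 15 gives  x y'' + (1 - x) y' + 3 y = 0.
This matches the Laguerre equation x y'' + (1 - x) y' + n y = 0 with n = 3; the polynomial solution is L_3(x).
With y = sum_k a_k x^k, matching x^k gives (k+1)k a_{k+1} + (k+1) a_{k+1} - k a_k + n a_k = 0, i.e. (k+1)^2 a_{k+1} = (k - n) a_k = (k - 3) a_k. The right side vanishes at k = 3, so the series terminates at degree 3.
Standard normalization L_n(0) = 1 gives a_0 = 1. Work upward with a_{k+1} = (k - 3) a_k / (k+1)^2:
  a_1 = (0 - 3)(1) / 1^2 = -3/1 = -3
  a_2 = (1 - 3)(-3) / 2^2 = 6/4 = 3/2
  a_3 = (2 - 3)(3/2) / 3^2 = (-3/2)/9 = -1/6
Hence L_3(x) = -x^3/6 + 3 x^2/2 - 3 x + 1.

L_3(x); series = -x^3/6 + 3 x^2/2 - 3 x + 1


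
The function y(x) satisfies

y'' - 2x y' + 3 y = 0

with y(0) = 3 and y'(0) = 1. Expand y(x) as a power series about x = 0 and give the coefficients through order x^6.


Ansatz: y(x) = sum_{n>=0} a_n x^n, so y'(x) = sum_{n>=1} n a_n x^(n-1) and y''(x) = sum_{n>=2} n(n-1) a_n x^(n-2).
Substitute into P(x) y'' + Q(x) y' + R(x) y = 0 with P(x) = 1, Q(x) = -2x, R(x) = 3, and match powers of x.
Initial conditions: a_0 = 3, a_1 = 1.
Setting the coefficient of each power of x to zero and solving order by order (substituting the coefficients already found):
  x^0: 2 a_2 + 3 a_0 = 0  ->  2 a_2 = -3 a_0 = -9  ->  a_2 = -9/2
  x^1: 6 a_3 + a_1 = 0  ->  6 a_3 = -a_1 = -1  ->  a_3 = -1/6
  x^2: 12 a_4 - a_2 = 0  ->  12 a_4 = a_2 = -9/2  ->  a_4 = -3/8
  x^3: 20 a_5 - 3 a_3 = 0  ->  20 a_5 = 3 a_3 = -1/2  ->  a_5 = -1/40
  x^4: 30 a_6 - 5 a_4 = 0  ->  30 a_6 = 5 a_4 = -15/8  ->  a_6 = -1/16
Truncated series: y(x) = 3 + x - (9/2) x^2 - (1/6) x^3 - (3/8) x^4 - (1/40) x^5 - (1/16) x^6 + O(x^7).

a_0 = 3; a_1 = 1; a_2 = -9/2; a_3 = -1/6; a_4 = -3/8; a_5 = -1/40; a_6 = -1/16


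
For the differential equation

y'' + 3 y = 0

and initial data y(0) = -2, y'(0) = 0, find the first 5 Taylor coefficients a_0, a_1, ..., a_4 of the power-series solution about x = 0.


Ansatz: y(x) = sum_{n>=0} a_n x^n, so y'(x) = sum_{n>=1} n a_n x^(n-1) and y''(x) = sum_{n>=2} n(n-1) a_n x^(n-2).
Substitute into P(x) y'' + Q(x) y' + R(x) y = 0 with P(x) = 1, Q(x) = 0, R(x) = 3, and match powers of x.
Initial conditions: a_0 = -2, a_1 = 0.
Setting the coefficient of each power of x to zero and solving order by order (substituting the coefficients already found):
  x^0: 2 a_2 + 3 a_0 = 0  ->  2 a_2 = -3 a_0 = 6  ->  a_2 = 3
  x^1: 6 a_3 + 3 a_1 = 0  ->  6 a_3 = -3 a_1 = 0  ->  a_3 = 0
  x^2: 12 a_4 + 3 a_2 = 0  ->  12 a_4 = -3 a_2 = -9  ->  a_4 = -3/4
Truncated series: y(x) = -2 + 3 x^2 - (3/4) x^4 + O(x^5).

a_0 = -2; a_1 = 0; a_2 = 3; a_3 = 0; a_4 = -3/4


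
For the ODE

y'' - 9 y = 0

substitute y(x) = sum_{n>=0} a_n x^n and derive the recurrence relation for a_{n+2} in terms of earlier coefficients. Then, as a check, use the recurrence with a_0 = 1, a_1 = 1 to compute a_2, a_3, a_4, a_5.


Substitute y = sum_n a_n x^n into y'' + (const) y = 0.
y''(x) = sum_{n>=0} (n+2)(n+1) a_{n+2} x^n.
The ODE becomes sum_n [(n+2)(n+1) a_{n+2} - 9 a_n] x^n = 0.
Setting each coefficient to zero gives the recurrence:
  (n+2)(n+1) a_{n+2} - 9 a_n = 0,
  a_{n+2} = 9 / ((n+1)(n+2)) a_n.

Check with a_0 = 1, a_1 = 1 (apply the recurrence for n = 0, 1, 2, 3): a_0 = 1, a_1 = 1, a_2 = 9/2, a_3 = 3/2, a_4 = 27/8, a_5 = 27/40.

a_{n+2} = 9/((n+1)(n+2)) * a_n; check: a_0 = 1, a_1 = 1, a_2 = 9/2, a_3 = 3/2, a_4 = 27/8, a_5 = 27/40


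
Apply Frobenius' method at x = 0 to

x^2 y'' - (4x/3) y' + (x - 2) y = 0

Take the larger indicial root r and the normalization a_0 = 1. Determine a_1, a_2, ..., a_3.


Write in Frobenius form y'' + (p(x)/x) y' + (q(x)/x^2) y = 0:
  p(x) = -4/3,  q(x) = x - 2.
Indicial equation: r(r-1) + (-4/3) r + (-2) = 0 -> roots r_1 = 3, r_2 = -2/3.
Take r = r_1 = 3. Let y(x) = x^r sum_{n>=0} a_n x^n with a_0 = 1.
Substitute y = x^r sum a_n x^n and match x^{r+n}. The recurrence is
  D(n) a_n + 1 a_{n-1} = 0,  where D(n) = (r+n)(r+n-1) + (-4/3)(r+n) + (-2).
  a_n = -1 / D(n) * a_{n-1}.
Since the indicial polynomial factors as (r - r_1)(r - r_2), D(n) = (r_1 + n - r_1)(r_1 + n - r_2) = n(n + 11/3).
Evaluating step by step (a_0 = 1):
  n = 1: D(1) = 1(1 + 11/3) = 14/3; numerator = -1(1) = -1; a_1 = (-1)/(14/3) = -3/14
  n = 2: D(2) = 2(2 + 11/3) = 34/3; numerator = -1(-3/14) = 3/14; a_2 = (3/14)/(34/3) = 9/476
  n = 3: D(3) = 3(3 + 11/3) = 20; numerator = -1(9/476) = -9/476; a_3 = (-9/476)/(20) = -9/9520

r = 3; a_0 = 1; a_1 = -3/14; a_2 = 9/476; a_3 = -9/9520


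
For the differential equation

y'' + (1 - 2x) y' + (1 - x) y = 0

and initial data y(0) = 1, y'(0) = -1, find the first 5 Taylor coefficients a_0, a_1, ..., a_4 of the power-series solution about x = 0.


Ansatz: y(x) = sum_{n>=0} a_n x^n, so y'(x) = sum_{n>=1} n a_n x^(n-1) and y''(x) = sum_{n>=2} n(n-1) a_n x^(n-2).
Substitute into P(x) y'' + Q(x) y' + R(x) y = 0 with P(x) = 1, Q(x) = 1 - 2x, R(x) = 1 - x, and match powers of x.
Initial conditions: a_0 = 1, a_1 = -1.
Setting the coefficient of each power of x to zero and solving order by order (substituting the coefficients already found):
  x^0: 2 a_2 + a_1 + a_0 = 0  ->  2 a_2 = -a_1 - a_0 = 0  ->  a_2 = 0
  x^1: 6 a_3 + 2 a_2 - a_1 - a_0 = 0  ->  6 a_3 = -2 a_2 + a_1 + a_0 = 0  ->  a_3 = 0
  x^2: 12 a_4 + 3 a_3 - 3 a_2 - a_1 = 0  ->  12 a_4 = -3 a_3 + 3 a_2 + a_1 = -1  ->  a_4 = -1/12
Truncated series: y(x) = 1 - x - (1/12) x^4 + O(x^5).

a_0 = 1; a_1 = -1; a_2 = 0; a_3 = 0; a_4 = -1/12


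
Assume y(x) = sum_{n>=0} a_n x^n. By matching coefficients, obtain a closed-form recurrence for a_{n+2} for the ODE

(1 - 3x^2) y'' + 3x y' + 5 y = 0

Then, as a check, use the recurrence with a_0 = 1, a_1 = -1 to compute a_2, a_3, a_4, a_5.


Substitute y = sum_n a_n x^n.
(1 - 3 x^2) y'' contributes (n+2)(n+1) a_{n+2} - 3 n(n-1) a_n at x^n.
3 x y'(x) contributes 3 n a_n at x^n.
5 y(x) contributes 5 a_n at x^n.
Matching x^n: (n+2)(n+1) a_{n+2} + (-3 n(n-1) + 3 n + 5) a_n = 0.
Thus a_{n+2} = (3 n(n-1) - 3 n - 5) / ((n+1)(n+2)) * a_n.

Check with a_0 = 1, a_1 = -1 (apply the recurrence for n = 0, 1, 2, 3): a_0 = 1, a_1 = -1, a_2 = -5/2, a_3 = 4/3, a_4 = 25/24, a_5 = 4/15.

a_(n+2) = (3 n(n-1) - 3 n - 5) / ((n+1)(n+2)) * a_n; check: a_0 = 1, a_1 = -1, a_2 = -5/2, a_3 = 4/3, a_4 = 25/24, a_5 = 4/15


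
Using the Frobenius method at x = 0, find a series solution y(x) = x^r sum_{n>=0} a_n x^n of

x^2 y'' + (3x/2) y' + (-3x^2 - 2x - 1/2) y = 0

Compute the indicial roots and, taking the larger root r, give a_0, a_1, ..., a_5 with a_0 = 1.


Write in Frobenius form y'' + (p(x)/x) y' + (q(x)/x^2) y = 0:
  p(x) = 3/2,  q(x) = -3x^2 - 2x - 1/2.
Indicial equation: r(r-1) + (3/2) r + (-1/2) = 0 -> roots r_1 = 1/2, r_2 = -1.
Take r = r_1 = 1/2. Let y(x) = x^r sum_{n>=0} a_n x^n with a_0 = 1.
Substitute y = x^r sum a_n x^n and match x^{r+n}. The recurrence is
  D(n) a_n - 2 a_{n-1} - 3 a_{n-2} = 0,  where D(n) = (r+n)(r+n-1) + (3/2)(r+n) + (-1/2).
  a_n = [2 a_{n-1} + 3 a_{n-2}] / D(n).
Since the indicial polynomial factors as (r - r_1)(r - r_2), D(n) = (r_1 + n - r_1)(r_1 + n - r_2) = n(n + 3/2).
Evaluating step by step (a_0 = 1):
  n = 1: D(1) = 1(1 + 3/2) = 5/2; numerator = 2(1) = 2; a_1 = (2)/(5/2) = 4/5
  n = 2: D(2) = 2(2 + 3/2) = 7; numerator = 2(4/5) + 3(1) = 23/5; a_2 = (23/5)/(7) = 23/35
  n = 3: D(3) = 3(3 + 3/2) = 27/2; numerator = 2(23/35) + 3(4/5) = 26/7; a_3 = (26/7)/(27/2) = 52/189
  n = 4: D(4) = 4(4 + 3/2) = 22; numerator = 2(52/189) + 3(23/35) = 2383/945; a_4 = (2383/945)/(22) = 2383/20790
  n = 5: D(5) = 5(5 + 3/2) = 65/2; numerator = 2(2383/20790) + 3(52/189) = 10963/10395; a_5 = (10963/10395)/(65/2) = 21926/675675

r = 1/2; a_0 = 1; a_1 = 4/5; a_2 = 23/35; a_3 = 52/189; a_4 = 2383/20790; a_5 = 21926/675675


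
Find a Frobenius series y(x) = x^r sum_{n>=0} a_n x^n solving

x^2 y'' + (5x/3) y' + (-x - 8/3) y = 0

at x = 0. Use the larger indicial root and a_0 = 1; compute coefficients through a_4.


Write in Frobenius form y'' + (p(x)/x) y' + (q(x)/x^2) y = 0:
  p(x) = 5/3,  q(x) = -x - 8/3.
Indicial equation: r(r-1) + (5/3) r + (-8/3) = 0 -> roots r_1 = 4/3, r_2 = -2.
Take r = r_1 = 4/3. Let y(x) = x^r sum_{n>=0} a_n x^n with a_0 = 1.
Substitute y = x^r sum a_n x^n and match x^{r+n}. The recurrence is
  D(n) a_n - 1 a_{n-1} = 0,  where D(n) = (r+n)(r+n-1) + (5/3)(r+n) + (-8/3).
  a_n = 1 / D(n) * a_{n-1}.
Since the indicial polynomial factors as (r - r_1)(r - r_2), D(n) = (r_1 + n - r_1)(r_1 + n - r_2) = n(n + 10/3).
Evaluating step by step (a_0 = 1):
  n = 1: D(1) = 1(1 + 10/3) = 13/3; numerator = 1(1) = 1; a_1 = (1)/(13/3) = 3/13
  n = 2: D(2) = 2(2 + 10/3) = 32/3; numerator = 1(3/13) = 3/13; a_2 = (3/13)/(32/3) = 9/416
  n = 3: D(3) = 3(3 + 10/3) = 19; numerator = 1(9/416) = 9/416; a_3 = (9/416)/(19) = 9/7904
  n = 4: D(4) = 4(4 + 10/3) = 88/3; numerator = 1(9/7904) = 9/7904; a_4 = (9/7904)/(88/3) = 27/695552

r = 4/3; a_0 = 1; a_1 = 3/13; a_2 = 9/416; a_3 = 9/7904; a_4 = 27/695552


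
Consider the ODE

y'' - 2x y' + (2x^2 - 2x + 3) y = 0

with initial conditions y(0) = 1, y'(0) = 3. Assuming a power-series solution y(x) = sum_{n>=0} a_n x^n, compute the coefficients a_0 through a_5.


Ansatz: y(x) = sum_{n>=0} a_n x^n, so y'(x) = sum_{n>=1} n a_n x^(n-1) and y''(x) = sum_{n>=2} n(n-1) a_n x^(n-2).
Substitute into P(x) y'' + Q(x) y' + R(x) y = 0 with P(x) = 1, Q(x) = -2x, R(x) = 2x^2 - 2x + 3, and match powers of x.
Initial conditions: a_0 = 1, a_1 = 3.
Setting the coefficient of each power of x to zero and solving order by order (substituting the coefficients already found):
  x^0: 2 a_2 + 3 a_0 = 0  ->  2 a_2 = -3 a_0 = -3  ->  a_2 = -3/2
  x^1: 6 a_3 + a_1 - 2 a_0 = 0  ->  6 a_3 = -a_1 + 2 a_0 = -1  ->  a_3 = -1/6
  x^2: 12 a_4 - a_2 - 2 a_1 + 2 a_0 = 0  ->  12 a_4 = a_2 + 2 a_1 - 2 a_0 = 5/2  ->  a_4 = 5/24
  x^3: 20 a_5 - 3 a_3 - 2 a_2 + 2 a_1 = 0  ->  20 a_5 = 3 a_3 + 2 a_2 - 2 a_1 = -19/2  ->  a_5 = -19/40
Truncated series: y(x) = 1 + 3 x - (3/2) x^2 - (1/6) x^3 + (5/24) x^4 - (19/40) x^5 + O(x^6).

a_0 = 1; a_1 = 3; a_2 = -3/2; a_3 = -1/6; a_4 = 5/24; a_5 = -19/40


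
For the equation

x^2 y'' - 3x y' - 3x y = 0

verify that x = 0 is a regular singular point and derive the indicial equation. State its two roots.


Divide by x^2 to reach normal form y'' + P_1(x) y' + P_2(x) y = 0 with P_1(x) = -3/x and P_2(x) = -3/x.
x = 0 is a singular point because the y'-coefficient -3/x has a pole at x = 0 and the y-coefficient -3/x has a pole at x = 0.
It is a regular singular point because x P_1(x) = p(x) = -3 and x^2 P_2(x) = q(x) = -3x are polynomials, hence analytic at x = 0.
p(0) = -3,  q(0) = 0.
Indicial equation: r(r-1) + p(0) r + q(0) = 0, i.e. r^2 + (p(0) - 1) r + q(0) = 0, i.e. r^2 - 4 r = 0.
Discriminant: (-4)^2 - 4(0) = 16, so r = (4 ± 4)/2.
Solving: r_1 = 4, r_2 = 0.

indicial: r^2 - 4 r = 0; roots r_1 = 4, r_2 = 0


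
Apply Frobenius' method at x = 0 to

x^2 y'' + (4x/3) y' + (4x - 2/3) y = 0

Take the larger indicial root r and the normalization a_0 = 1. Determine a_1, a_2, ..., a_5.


Write in Frobenius form y'' + (p(x)/x) y' + (q(x)/x^2) y = 0:
  p(x) = 4/3,  q(x) = 4x - 2/3.
Indicial equation: r(r-1) + (4/3) r + (-2/3) = 0 -> roots r_1 = 2/3, r_2 = -1.
Take r = r_1 = 2/3. Let y(x) = x^r sum_{n>=0} a_n x^n with a_0 = 1.
Substitute y = x^r sum a_n x^n and match x^{r+n}. The recurrence is
  D(n) a_n + 4 a_{n-1} = 0,  where D(n) = (r+n)(r+n-1) + (4/3)(r+n) + (-2/3).
  a_n = -4 / D(n) * a_{n-1}.
Since the indicial polynomial factors as (r - r_1)(r - r_2), D(n) = (r_1 + n - r_1)(r_1 + n - r_2) = n(n + 5/3).
Evaluating step by step (a_0 = 1):
  n = 1: D(1) = 1(1 + 5/3) = 8/3; numerator = -4(1) = -4; a_1 = (-4)/(8/3) = -3/2
  n = 2: D(2) = 2(2 + 5/3) = 22/3; numerator = -4(-3/2) = 6; a_2 = (6)/(22/3) = 9/11
  n = 3: D(3) = 3(3 + 5/3) = 14; numerator = -4(9/11) = -36/11; a_3 = (-36/11)/(14) = -18/77
  n = 4: D(4) = 4(4 + 5/3) = 68/3; numerator = -4(-18/77) = 72/77; a_4 = (72/77)/(68/3) = 54/1309
  n = 5: D(5) = 5(5 + 5/3) = 100/3; numerator = -4(54/1309) = -216/1309; a_5 = (-216/1309)/(100/3) = -162/32725

r = 2/3; a_0 = 1; a_1 = -3/2; a_2 = 9/11; a_3 = -18/77; a_4 = 54/1309; a_5 = -162/32725


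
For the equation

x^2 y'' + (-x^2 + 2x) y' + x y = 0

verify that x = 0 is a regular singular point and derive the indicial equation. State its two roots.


Divide by x^2 to reach normal form y'' + P_1(x) y' + P_2(x) y = 0 with P_1(x) = -1 + 2/x and P_2(x) = 1/x.
x = 0 is a singular point because the y'-coefficient -1 + 2/x has a pole at x = 0 and the y-coefficient 1/x has a pole at x = 0.
It is a regular singular point because x P_1(x) = p(x) = 2 - x and x^2 P_2(x) = q(x) = x are polynomials, hence analytic at x = 0.
p(0) = 2,  q(0) = 0.
Indicial equation: r(r-1) + p(0) r + q(0) = 0, i.e. r^2 + (p(0) - 1) r + q(0) = 0, i.e. r^2 + 1 r = 0.
Discriminant: (1)^2 - 4(0) = 1, so r = (-1 ± 1)/2.
Solving: r_1 = 0, r_2 = -1.

indicial: r^2 + 1 r = 0; roots r_1 = 0, r_2 = -1


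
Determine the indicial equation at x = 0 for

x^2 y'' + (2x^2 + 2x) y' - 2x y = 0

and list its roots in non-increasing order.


Divide by x^2 to reach normal form y'' + P_1(x) y' + P_2(x) y = 0 with P_1(x) = 2 + 2/x and P_2(x) = -2/x.
x = 0 is a singular point because the y'-coefficient 2 + 2/x has a pole at x = 0 and the y-coefficient -2/x has a pole at x = 0.
It is a regular singular point because x P_1(x) = p(x) = 2x + 2 and x^2 P_2(x) = q(x) = -2x are polynomials, hence analytic at x = 0.
p(0) = 2,  q(0) = 0.
Indicial equation: r(r-1) + p(0) r + q(0) = 0, i.e. r^2 + (p(0) - 1) r + q(0) = 0, i.e. r^2 + 1 r = 0.
Discriminant: (1)^2 - 4(0) = 1, so r = (-1 ± 1)/2.
Solving: r_1 = 0, r_2 = -1.

indicial: r^2 + 1 r = 0; roots r_1 = 0, r_2 = -1


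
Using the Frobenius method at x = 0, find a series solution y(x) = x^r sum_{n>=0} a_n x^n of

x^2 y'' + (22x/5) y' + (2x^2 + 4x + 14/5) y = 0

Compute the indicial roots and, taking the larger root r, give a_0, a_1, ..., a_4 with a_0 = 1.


Write in Frobenius form y'' + (p(x)/x) y' + (q(x)/x^2) y = 0:
  p(x) = 22/5,  q(x) = 2x^2 + 4x + 14/5.
Indicial equation: r(r-1) + (22/5) r + (14/5) = 0 -> roots r_1 = -7/5, r_2 = -2.
Take r = r_1 = -7/5. Let y(x) = x^r sum_{n>=0} a_n x^n with a_0 = 1.
Substitute y = x^r sum a_n x^n and match x^{r+n}. The recurrence is
  D(n) a_n + 4 a_{n-1} + 2 a_{n-2} = 0,  where D(n) = (r+n)(r+n-1) + (22/5)(r+n) + (14/5).
  a_n = [-4 a_{n-1} - 2 a_{n-2}] / D(n).
Since the indicial polynomial factors as (r - r_1)(r - r_2), D(n) = (r_1 + n - r_1)(r_1 + n - r_2) = n(n + 3/5).
Evaluating step by step (a_0 = 1):
  n = 1: D(1) = 1(1 + 3/5) = 8/5; numerator = -4(1) = -4; a_1 = (-4)/(8/5) = -5/2
  n = 2: D(2) = 2(2 + 3/5) = 26/5; numerator = -4(-5/2) - 2(1) = 8; a_2 = (8)/(26/5) = 20/13
  n = 3: D(3) = 3(3 + 3/5) = 54/5; numerator = -4(20/13) - 2(-5/2) = -15/13; a_3 = (-15/13)/(54/5) = -25/234
  n = 4: D(4) = 4(4 + 3/5) = 92/5; numerator = -4(-25/234) - 2(20/13) = -310/117; a_4 = (-310/117)/(92/5) = -775/5382

r = -7/5; a_0 = 1; a_1 = -5/2; a_2 = 20/13; a_3 = -25/234; a_4 = -775/5382


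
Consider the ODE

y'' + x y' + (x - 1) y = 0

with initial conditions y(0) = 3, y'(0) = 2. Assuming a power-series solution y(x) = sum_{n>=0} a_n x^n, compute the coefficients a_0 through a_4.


Ansatz: y(x) = sum_{n>=0} a_n x^n, so y'(x) = sum_{n>=1} n a_n x^(n-1) and y''(x) = sum_{n>=2} n(n-1) a_n x^(n-2).
Substitute into P(x) y'' + Q(x) y' + R(x) y = 0 with P(x) = 1, Q(x) = x, R(x) = x - 1, and match powers of x.
Initial conditions: a_0 = 3, a_1 = 2.
Setting the coefficient of each power of x to zero and solving order by order (substituting the coefficients already found):
  x^0: 2 a_2 - a_0 = 0  ->  2 a_2 = a_0 = 3  ->  a_2 = 3/2
  x^1: 6 a_3 + a_0 = 0  ->  6 a_3 = -a_0 = -3  ->  a_3 = -1/2
  x^2: 12 a_4 + a_2 + a_1 = 0  ->  12 a_4 = -a_2 - a_1 = -7/2  ->  a_4 = -7/24
Truncated series: y(x) = 3 + 2 x + (3/2) x^2 - (1/2) x^3 - (7/24) x^4 + O(x^5).

a_0 = 3; a_1 = 2; a_2 = 3/2; a_3 = -1/2; a_4 = -7/24


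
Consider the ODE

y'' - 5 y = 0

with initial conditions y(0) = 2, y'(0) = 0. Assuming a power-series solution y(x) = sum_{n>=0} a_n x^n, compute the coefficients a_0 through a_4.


Ansatz: y(x) = sum_{n>=0} a_n x^n, so y'(x) = sum_{n>=1} n a_n x^(n-1) and y''(x) = sum_{n>=2} n(n-1) a_n x^(n-2).
Substitute into P(x) y'' + Q(x) y' + R(x) y = 0 with P(x) = 1, Q(x) = 0, R(x) = -5, and match powers of x.
Initial conditions: a_0 = 2, a_1 = 0.
Setting the coefficient of each power of x to zero and solving order by order (substituting the coefficients already found):
  x^0: 2 a_2 - 5 a_0 = 0  ->  2 a_2 = 5 a_0 = 10  ->  a_2 = 5
  x^1: 6 a_3 - 5 a_1 = 0  ->  6 a_3 = 5 a_1 = 0  ->  a_3 = 0
  x^2: 12 a_4 - 5 a_2 = 0  ->  12 a_4 = 5 a_2 = 25  ->  a_4 = 25/12
Truncated series: y(x) = 2 + 5 x^2 + (25/12) x^4 + O(x^5).

a_0 = 2; a_1 = 0; a_2 = 5; a_3 = 0; a_4 = 25/12
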